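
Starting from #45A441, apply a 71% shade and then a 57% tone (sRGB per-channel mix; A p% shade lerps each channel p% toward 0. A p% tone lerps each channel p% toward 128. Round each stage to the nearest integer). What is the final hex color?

#525E51

#45A441 is rgb(69, 164, 65).
A 71% shade moves each channel 71% toward 0:
  R: 69 + 0.71×(0−69) = 69 − 48.99 = 20.01 → 20
  G: 164 + 0.71×(0−164) = 164 − 116.44 = 47.56 → 48
  B: 65 + 0.71×(0−65) = 65 − 46.15 = 18.85 → 19
After the shade: rgb(20, 48, 19) = #143013.
A 57% tone moves each channel 57% toward 128:
  R: 20 + 0.57×(128−20) = 20 + 61.56 = 81.56 → 82
  G: 48 + 0.57×(128−48) = 48 + 45.6 = 93.6 → 94
  B: 19 + 62.13 = 81.13 → 81
rgb(82, 94, 81) = #525E51.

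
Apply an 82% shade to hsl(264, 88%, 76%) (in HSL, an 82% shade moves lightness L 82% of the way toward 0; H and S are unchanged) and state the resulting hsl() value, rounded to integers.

L moves 82% from 76 toward 0: 76 − 62.32 = 13.68 → 14.
H and S are unchanged.

hsl(264, 88%, 14%)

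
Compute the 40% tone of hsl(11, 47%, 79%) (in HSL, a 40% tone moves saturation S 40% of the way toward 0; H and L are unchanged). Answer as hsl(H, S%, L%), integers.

S moves 40% from 47 toward 0: 47 − 18.8 = 28.2 → 28.
H and L are unchanged.

hsl(11, 28%, 79%)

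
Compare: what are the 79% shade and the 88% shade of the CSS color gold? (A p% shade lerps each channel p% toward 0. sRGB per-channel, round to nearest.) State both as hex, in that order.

#362d00, #1f1a00

CSS gold is rgb(255, 215, 0).
79% shade:
  R: 255 + 0.79×(0−255) = 255 − 201.45 = 53.55 → 54
  G: 215 − 169.85 = 45.15 → 45
  B: 0 + 0 = 0 → 0
  → #362d00
88% shade:
  R: 255 − 224.4 = 30.6 → 31
  G: 215 + 0.88×(0−215) = 215 − 189.2 = 25.8 → 26
  B: 0 + 0.88×(0−0) = 0 + 0 = 0 → 0
  → #1f1a00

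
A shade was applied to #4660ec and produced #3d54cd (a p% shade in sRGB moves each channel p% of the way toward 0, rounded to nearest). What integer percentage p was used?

#4660ec is rgb(70, 96, 236); #3d54cd is rgb(61, 84, 205).
On the B channel (widest range): 205 ≈ 236 + (p/100)(0 − 236), so p ≈ 100×(205 − 236)/(0 − 236) = -3100/-236 = 13.14.
p = 13 reproduces all three channels after rounding.

13%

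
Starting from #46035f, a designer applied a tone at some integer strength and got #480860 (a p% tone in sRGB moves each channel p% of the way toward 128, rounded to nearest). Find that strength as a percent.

#46035f is rgb(70, 3, 95); #480860 is rgb(72, 8, 96).
On the G channel (widest range): 8 ≈ 3 + (p/100)(128 − 3), so p ≈ 100×(8 − 3)/(128 − 3) = 500/125 = 4.00.
p = 4 reproduces all three channels after rounding.

4%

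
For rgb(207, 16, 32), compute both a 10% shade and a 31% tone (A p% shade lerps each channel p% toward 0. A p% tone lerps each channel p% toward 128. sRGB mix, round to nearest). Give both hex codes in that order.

10% shade:
  R: 207 + 0.1×(0−207) = 207 − 20.7 = 186.3 → 186
  G: 16 − 1.6 = 14.4 → 14
  B: 32 + 0.1×(0−32) = 32 − 3.2 = 28.8 → 29
  → #BA0E1D
31% tone:
  R: 207 + 0.31×(128−207) = 207 − 24.49 = 182.51 → 183
  G: 16 + 34.72 = 50.72 → 51
  B: 32 + 0.31×(128−32) = 32 + 29.76 = 61.76 → 62
  → #B7333E

#BA0E1D, #B7333E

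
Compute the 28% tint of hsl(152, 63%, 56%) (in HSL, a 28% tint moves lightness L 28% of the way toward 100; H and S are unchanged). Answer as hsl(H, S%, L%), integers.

L moves 28% from 56 toward 100: 56 + 12.32 = 68.32 → 68.
H and S are unchanged.

hsl(152, 63%, 68%)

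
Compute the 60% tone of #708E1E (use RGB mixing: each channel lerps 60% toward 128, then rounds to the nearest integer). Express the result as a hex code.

#7A8659

#708E1E is rgb(112, 142, 30).
A 60% tone moves each channel 60% toward 128:
  R: 112 + 0.6×(128−112) = 112 + 9.6 = 121.6 → 122
  G: 142 + 0.6×(128−142) = 142 − 8.4 = 133.6 → 134
  B: 30 + 58.8 = 88.8 → 89
rgb(122, 134, 89) = #7A8659.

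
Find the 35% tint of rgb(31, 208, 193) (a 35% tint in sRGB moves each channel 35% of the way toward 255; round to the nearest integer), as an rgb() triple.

A 35% tint moves each channel 35% toward 255:
  R: 31 + 0.35×(255−31) = 31 + 78.4 = 109.4 → 109
  G: 208 + 0.35×(255−208) = 208 + 16.45 = 224.45 → 224
  B: 193 + 21.7 = 214.7 → 215

rgb(109, 224, 215)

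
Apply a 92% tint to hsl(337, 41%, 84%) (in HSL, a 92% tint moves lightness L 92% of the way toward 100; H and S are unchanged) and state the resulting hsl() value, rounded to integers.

hsl(337, 41%, 99%)

L moves 92% from 84 toward 100: 84 + 14.72 = 98.72 → 99.
H and S are unchanged.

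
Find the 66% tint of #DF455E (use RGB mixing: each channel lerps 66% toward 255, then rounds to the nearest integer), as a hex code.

#DF455E is rgb(223, 69, 94).
Per channel, c → c + 0.66(255 − c):
  R: 223 + 0.66×(255−223) = 223 + 21.12 = 244.12 → 244
  G: 69 + 0.66×(255−69) = 69 + 122.76 = 191.76 → 192
  B: 94 + 106.26 = 200.26 → 200
rgb(244, 192, 200) = #F4C0C8.

#F4C0C8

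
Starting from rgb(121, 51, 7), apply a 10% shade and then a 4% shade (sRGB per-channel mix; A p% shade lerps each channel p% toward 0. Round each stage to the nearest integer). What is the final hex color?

#692c06

Per channel, c → c + 0.1(0 − c):
  R: 121 + 0.1×(0−121) = 121 − 12.1 = 108.9 → 109
  G: 51 + 0.1×(0−51) = 51 − 5.1 = 45.9 → 46
  B: 7 + 0.1×(0−7) = 7 − 0.7 = 6.3 → 6
After the shade: rgb(109, 46, 6) = #6d2e06.
Lerp each channel 4% toward 0:
  R: 109 + 0.04×(0−109) = 109 − 4.36 = 104.64 → 105
  G: 46 − 1.84 = 44.16 → 44
  B: 6 + 0.04×(0−6) = 6 − 0.24 = 5.76 → 6
rgb(105, 44, 6) = #692c06.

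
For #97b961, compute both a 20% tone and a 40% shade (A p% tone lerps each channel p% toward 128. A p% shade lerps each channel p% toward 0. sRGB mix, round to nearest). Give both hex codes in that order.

#92ae67, #5b6f3a

#97b961 is rgb(151, 185, 97).
20% tone:
  R: 151 + 0.2×(128−151) = 151 − 4.6 = 146.4 → 146
  G: 185 − 11.4 = 173.6 → 174
  B: 97 + 6.2 = 103.2 → 103
  → #92ae67
40% shade:
  R: 151 + 0.4×(0−151) = 151 − 60.4 = 90.6 → 91
  G: 185 + 0.4×(0−185) = 185 − 74 = 111 → 111
  B: 97 + 0.4×(0−97) = 97 − 38.8 = 58.2 → 58
  → #5b6f3a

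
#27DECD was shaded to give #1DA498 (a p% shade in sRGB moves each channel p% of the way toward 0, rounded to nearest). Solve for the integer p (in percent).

26%

#27DECD is rgb(39, 222, 205); #1DA498 is rgb(29, 164, 152).
On the G channel (widest range): 164 ≈ 222 + (p/100)(0 − 222), so p ≈ 100×(164 − 222)/(0 − 222) = -5800/-222 = 26.13.
p = 26 reproduces all three channels after rounding.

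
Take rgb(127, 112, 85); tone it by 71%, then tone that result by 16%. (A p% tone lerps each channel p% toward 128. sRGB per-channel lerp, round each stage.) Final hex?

#807c76

Per channel, c → c + 0.71(128 − c):
  R: 127 + 0.71 = 127.71 → 128
  G: 112 + 0.71×(128−112) = 112 + 11.36 = 123.36 → 123
  B: 85 + 30.53 = 115.53 → 116
After the tone: rgb(128, 123, 116) = #807b74.
Per channel, c → c + 0.16(128 − c):
  R: 128 + 0 = 128 → 128
  G: 123 + 0.16×(128−123) = 123 + 0.8 = 123.8 → 124
  B: 116 + 0.16×(128−116) = 116 + 1.92 = 117.92 → 118
rgb(128, 124, 118) = #807c76.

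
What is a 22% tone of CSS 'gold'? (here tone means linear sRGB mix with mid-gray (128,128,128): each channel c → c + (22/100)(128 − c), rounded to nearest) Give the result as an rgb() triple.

CSS gold is rgb(255, 215, 0).
Per channel, c → c + 0.22(128 − c):
  R: 255 − 27.94 = 227.06 → 227
  G: 215 + 0.22×(128−215) = 215 − 19.14 = 195.86 → 196
  B: 0 + 28.16 = 28.16 → 28

rgb(227, 196, 28)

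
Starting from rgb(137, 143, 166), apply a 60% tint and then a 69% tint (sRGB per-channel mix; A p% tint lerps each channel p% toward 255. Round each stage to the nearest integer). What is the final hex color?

#f0f1f4

Per channel, c → c + 0.6(255 − c):
  R: 137 + 0.6×(255−137) = 137 + 70.8 = 207.8 → 208
  G: 143 + 67.2 = 210.2 → 210
  B: 166 + 0.6×(255−166) = 166 + 53.4 = 219.4 → 219
After the tint: rgb(208, 210, 219) = #d0d2db.
Per channel, c → c + 0.69(255 − c):
  R: 208 + 32.43 = 240.43 → 240
  G: 210 + 31.05 = 241.05 → 241
  B: 219 + 0.69×(255−219) = 219 + 24.84 = 243.84 → 244
rgb(240, 241, 244) = #f0f1f4.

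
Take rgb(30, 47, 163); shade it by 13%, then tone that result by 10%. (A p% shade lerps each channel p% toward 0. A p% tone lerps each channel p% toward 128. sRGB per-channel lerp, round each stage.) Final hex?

#24328d

Lerp each channel 13% toward 0:
  R: 30 + 0.13×(0−30) = 30 − 3.9 = 26.1 → 26
  G: 47 − 6.11 = 40.89 → 41
  B: 163 − 21.19 = 141.81 → 142
After the shade: rgb(26, 41, 142) = #1a298e.
A 10% tone moves each channel 10% toward 128:
  R: 26 + 10.2 = 36.2 → 36
  G: 41 + 0.1×(128−41) = 41 + 8.7 = 49.7 → 50
  B: 142 − 1.4 = 140.6 → 141
rgb(36, 50, 141) = #24328d.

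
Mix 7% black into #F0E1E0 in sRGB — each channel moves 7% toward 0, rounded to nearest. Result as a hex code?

#F0E1E0 is rgb(240, 225, 224).
A 7% shade moves each channel 7% toward 0:
  R: 240 + 0.07×(0−240) = 240 − 16.8 = 223.2 → 223
  G: 225 + 0.07×(0−225) = 225 − 15.75 = 209.25 → 209
  B: 224 − 15.68 = 208.32 → 208
rgb(223, 209, 208) = #DFD1D0.

#DFD1D0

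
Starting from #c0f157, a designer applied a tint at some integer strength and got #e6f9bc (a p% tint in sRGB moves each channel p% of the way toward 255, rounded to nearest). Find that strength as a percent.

#c0f157 is rgb(192, 241, 87); #e6f9bc is rgb(230, 249, 188).
On the B channel (widest range): 188 ≈ 87 + (p/100)(255 − 87), so p ≈ 100×(188 − 87)/(255 − 87) = 10100/168 = 60.12.
p = 60 reproduces all three channels after rounding.

60%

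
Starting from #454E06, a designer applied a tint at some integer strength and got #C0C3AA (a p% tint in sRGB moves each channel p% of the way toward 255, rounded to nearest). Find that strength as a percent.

#454E06 is rgb(69, 78, 6); #C0C3AA is rgb(192, 195, 170).
On the B channel (widest range): 170 ≈ 6 + (p/100)(255 − 6), so p ≈ 100×(170 − 6)/(255 − 6) = 16400/249 = 65.86.
p = 66 reproduces all three channels after rounding.

66%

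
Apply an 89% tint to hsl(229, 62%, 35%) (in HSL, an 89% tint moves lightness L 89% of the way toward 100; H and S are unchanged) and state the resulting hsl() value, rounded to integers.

hsl(229, 62%, 93%)

L moves 89% from 35 toward 100: 35 + 57.85 = 92.85 → 93.
H and S are unchanged.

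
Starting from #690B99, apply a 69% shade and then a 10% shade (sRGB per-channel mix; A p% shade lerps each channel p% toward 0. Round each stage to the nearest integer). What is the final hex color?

#690B99 is rgb(105, 11, 153).
A 69% shade moves each channel 69% toward 0:
  R: 105 − 72.45 = 32.55 → 33
  G: 11 − 7.59 = 3.41 → 3
  B: 153 + 0.69×(0−153) = 153 − 105.57 = 47.43 → 47
After the shade: rgb(33, 3, 47) = #21032F.
Lerp each channel 10% toward 0:
  R: 33 − 3.3 = 29.7 → 30
  G: 3 + 0.1×(0−3) = 3 − 0.3 = 2.7 → 3
  B: 47 + 0.1×(0−47) = 47 − 4.7 = 42.3 → 42
rgb(30, 3, 42) = #1E032A.

#1E032A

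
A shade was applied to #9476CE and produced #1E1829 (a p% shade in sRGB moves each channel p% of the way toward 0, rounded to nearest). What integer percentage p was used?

#9476CE is rgb(148, 118, 206); #1E1829 is rgb(30, 24, 41).
On the B channel (widest range): 41 ≈ 206 + (p/100)(0 − 206), so p ≈ 100×(41 − 206)/(0 − 206) = -16500/-206 = 80.10.
p = 80 reproduces all three channels after rounding.

80%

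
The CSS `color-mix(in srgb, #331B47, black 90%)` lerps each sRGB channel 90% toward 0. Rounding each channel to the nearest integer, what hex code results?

#050307

#331B47 is rgb(51, 27, 71).
Lerp each channel 90% toward 0:
  R: 51 − 45.9 = 5.1 → 5
  G: 27 − 24.3 = 2.7 → 3
  B: 71 + 0.9×(0−71) = 71 − 63.9 = 7.1 → 7
rgb(5, 3, 7) = #050307.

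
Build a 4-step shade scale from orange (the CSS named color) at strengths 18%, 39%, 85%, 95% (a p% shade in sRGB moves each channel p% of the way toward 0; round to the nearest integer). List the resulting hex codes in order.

#d18700, #9c6500, #261900, #0d0800

CSS orange is rgb(255, 165, 0).
18%: (255 − 45.9 = 209.1→209, 165 − 29.7 = 135.3→135, 0→0) → #d18700
39%: (255 − 99.45 = 155.55→156, 165 − 64.35 = 100.65→101, 0→0) → #9c6500
85%: (255 − 216.75 = 38.25→38, 165 − 140.25 = 24.75→25, 0→0) → #261900
95%: (255 − 242.25 = 12.75→13, 165 − 156.75 = 8.25→8, 0→0) → #0d0800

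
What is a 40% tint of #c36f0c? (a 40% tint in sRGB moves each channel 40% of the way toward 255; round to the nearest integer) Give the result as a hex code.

#dba96d

#c36f0c is rgb(195, 111, 12).
Lerp each channel 40% toward 255:
  R: 195 + 24 = 219 → 219
  G: 111 + 57.6 = 168.6 → 169
  B: 12 + 97.2 = 109.2 → 109
rgb(219, 169, 109) = #dba96d.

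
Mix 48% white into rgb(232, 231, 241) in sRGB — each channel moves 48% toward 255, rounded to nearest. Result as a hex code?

#F3F3F8

Lerp each channel 48% toward 255:
  R: 232 + 11.04 = 243.04 → 243
  G: 231 + 0.48×(255−231) = 231 + 11.52 = 242.52 → 243
  B: 241 + 0.48×(255−241) = 241 + 6.72 = 247.72 → 248
rgb(243, 243, 248) = #F3F3F8.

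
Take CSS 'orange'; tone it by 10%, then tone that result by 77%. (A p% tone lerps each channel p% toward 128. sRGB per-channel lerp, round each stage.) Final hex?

CSS orange is rgb(255, 165, 0).
Lerp each channel 10% toward 128:
  R: 255 − 12.7 = 242.3 → 242
  G: 165 + 0.1×(128−165) = 165 − 3.7 = 161.3 → 161
  B: 0 + 0.1×(128−0) = 0 + 12.8 = 12.8 → 13
After the tone: rgb(242, 161, 13) = #F2A10D.
A 77% tone moves each channel 77% toward 128:
  R: 242 + 0.77×(128−242) = 242 − 87.78 = 154.22 → 154
  G: 161 + 0.77×(128−161) = 161 − 25.41 = 135.59 → 136
  B: 13 + 0.77×(128−13) = 13 + 88.55 = 101.55 → 102
rgb(154, 136, 102) = #9A8866.

#9A8866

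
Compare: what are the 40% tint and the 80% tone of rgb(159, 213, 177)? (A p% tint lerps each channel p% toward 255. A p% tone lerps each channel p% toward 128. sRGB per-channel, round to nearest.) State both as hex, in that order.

#c5e6d0, #86918a

40% tint:
  R: 159 + 0.4×(255−159) = 159 + 38.4 = 197.4 → 197
  G: 213 + 16.8 = 229.8 → 230
  B: 177 + 31.2 = 208.2 → 208
  → #c5e6d0
80% tone:
  R: 159 − 24.8 = 134.2 → 134
  G: 213 − 68 = 145 → 145
  B: 177 + 0.8×(128−177) = 177 − 39.2 = 137.8 → 138
  → #86918a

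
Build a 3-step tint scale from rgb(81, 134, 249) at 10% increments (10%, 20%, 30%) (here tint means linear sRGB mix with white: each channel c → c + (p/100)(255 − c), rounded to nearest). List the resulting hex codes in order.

10%: (81 + 17.4 = 98.4→98, 134 + 12.1 = 146.1→146, 249 + 0.6 = 249.6→250) → #6292FA
20%: (81 + 34.8 = 115.8→116, 134 + 24.2 = 158.2→158, 249 + 1.2 = 250.2→250) → #749EFA
30%: (81 + 52.2 = 133.2→133, 134 + 36.3 = 170.3→170, 249 + 1.8 = 250.8→251) → #85AAFB

#6292FA, #749EFA, #85AAFB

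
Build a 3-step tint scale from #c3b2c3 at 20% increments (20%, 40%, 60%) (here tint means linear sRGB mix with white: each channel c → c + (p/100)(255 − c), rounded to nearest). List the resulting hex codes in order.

#cfc1cf, #dbd1db, #e7e0e7

#c3b2c3 is rgb(195, 178, 195).
20%: (195 + 12 = 207→207, 178 + 15.4 = 193.4→193, 195 + 12 = 207→207) → #cfc1cf
40%: (195 + 24 = 219→219, 178 + 30.8 = 208.8→209, 195 + 24 = 219→219) → #dbd1db
60%: (195 + 36 = 231→231, 178 + 46.2 = 224.2→224, 195 + 36 = 231→231) → #e7e0e7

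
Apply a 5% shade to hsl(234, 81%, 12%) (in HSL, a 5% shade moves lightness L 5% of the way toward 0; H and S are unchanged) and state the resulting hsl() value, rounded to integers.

L moves 5% from 12 toward 0: 12 − 0.6 = 11.4 → 11.
H and S are unchanged.

hsl(234, 81%, 11%)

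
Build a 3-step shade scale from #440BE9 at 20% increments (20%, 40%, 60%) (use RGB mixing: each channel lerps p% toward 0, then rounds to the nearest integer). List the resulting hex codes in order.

#3609BA, #29078C, #1B045D

#440BE9 is rgb(68, 11, 233).
20%: (68 − 13.6 = 54.4→54, 11 − 2.2 = 8.8→9, 233 − 46.6 = 186.4→186) → #3609BA
40%: (68 − 27.2 = 40.8→41, 11 − 4.4 = 6.6→7, 233 − 93.2 = 139.8→140) → #29078C
60%: (68 − 40.8 = 27.2→27, 11 − 6.6 = 4.4→4, 233 − 139.8 = 93.2→93) → #1B045D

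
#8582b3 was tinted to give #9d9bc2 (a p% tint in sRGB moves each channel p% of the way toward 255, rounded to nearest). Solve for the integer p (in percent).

#8582b3 is rgb(133, 130, 179); #9d9bc2 is rgb(157, 155, 194).
On the G channel (widest range): 155 ≈ 130 + (p/100)(255 − 130), so p ≈ 100×(155 − 130)/(255 − 130) = 2500/125 = 20.00.
p = 20 reproduces all three channels after rounding.

20%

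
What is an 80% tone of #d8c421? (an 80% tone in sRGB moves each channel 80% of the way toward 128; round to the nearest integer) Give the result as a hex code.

#d8c421 is rgb(216, 196, 33).
Per channel, c → c + 0.8(128 − c):
  R: 216 + 0.8×(128−216) = 216 − 70.4 = 145.6 → 146
  G: 196 + 0.8×(128−196) = 196 − 54.4 = 141.6 → 142
  B: 33 + 0.8×(128−33) = 33 + 76 = 109 → 109
rgb(146, 142, 109) = #928e6d.

#928e6d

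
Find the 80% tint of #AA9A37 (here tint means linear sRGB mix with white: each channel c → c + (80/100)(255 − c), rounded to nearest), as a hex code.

#AA9A37 is rgb(170, 154, 55).
Per channel, c → c + 0.8(255 − c):
  R: 170 + 0.8×(255−170) = 170 + 68 = 238 → 238
  G: 154 + 0.8×(255−154) = 154 + 80.8 = 234.8 → 235
  B: 55 + 0.8×(255−55) = 55 + 160 = 215 → 215
rgb(238, 235, 215) = #EEEBD7.

#EEEBD7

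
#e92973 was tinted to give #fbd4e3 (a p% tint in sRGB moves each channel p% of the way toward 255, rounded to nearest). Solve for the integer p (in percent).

#e92973 is rgb(233, 41, 115); #fbd4e3 is rgb(251, 212, 227).
On the G channel (widest range): 212 ≈ 41 + (p/100)(255 − 41), so p ≈ 100×(212 − 41)/(255 − 41) = 17100/214 = 79.91.
p = 80 reproduces all three channels after rounding.

80%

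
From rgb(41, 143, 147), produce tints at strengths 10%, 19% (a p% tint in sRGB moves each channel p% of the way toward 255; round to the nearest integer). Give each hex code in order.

10%: (41 + 21.4 = 62.4→62, 143 + 11.2 = 154.2→154, 147 + 10.8 = 157.8→158) → #3e9a9e
19%: (41 + 40.66 = 81.66→82, 143 + 21.28 = 164.28→164, 147 + 20.52 = 167.52→168) → #52a4a8

#3e9a9e, #52a4a8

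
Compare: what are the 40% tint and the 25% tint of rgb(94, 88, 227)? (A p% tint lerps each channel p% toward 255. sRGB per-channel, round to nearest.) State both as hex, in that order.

40% tint:
  R: 94 + 64.4 = 158.4 → 158
  G: 88 + 0.4×(255−88) = 88 + 66.8 = 154.8 → 155
  B: 227 + 11.2 = 238.2 → 238
  → #9E9BEE
25% tint:
  R: 94 + 40.25 = 134.25 → 134
  G: 88 + 41.75 = 129.75 → 130
  B: 227 + 0.25×(255−227) = 227 + 7 = 234 → 234
  → #8682EA

#9E9BEE, #8682EA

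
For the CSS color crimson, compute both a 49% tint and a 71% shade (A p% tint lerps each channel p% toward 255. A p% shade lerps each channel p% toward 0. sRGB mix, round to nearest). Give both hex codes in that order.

#ED879C, #400611

CSS crimson is rgb(220, 20, 60).
49% tint:
  R: 220 + 0.49×(255−220) = 220 + 17.15 = 237.15 → 237
  G: 20 + 0.49×(255−20) = 20 + 115.15 = 135.15 → 135
  B: 60 + 0.49×(255−60) = 60 + 95.55 = 155.55 → 156
  → #ED879C
71% shade:
  R: 220 + 0.71×(0−220) = 220 − 156.2 = 63.8 → 64
  G: 20 + 0.71×(0−20) = 20 − 14.2 = 5.8 → 6
  B: 60 + 0.71×(0−60) = 60 − 42.6 = 17.4 → 17
  → #400611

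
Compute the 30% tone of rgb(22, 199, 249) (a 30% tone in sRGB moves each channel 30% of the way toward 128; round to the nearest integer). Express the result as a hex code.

A 30% tone moves each channel 30% toward 128:
  R: 22 + 0.3×(128−22) = 22 + 31.8 = 53.8 → 54
  G: 199 − 21.3 = 177.7 → 178
  B: 249 − 36.3 = 212.7 → 213
rgb(54, 178, 213) = #36b2d5.

#36b2d5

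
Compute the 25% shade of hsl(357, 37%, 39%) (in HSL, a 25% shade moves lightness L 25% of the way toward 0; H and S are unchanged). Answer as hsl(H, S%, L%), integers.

hsl(357, 37%, 29%)

L moves 25% from 39 toward 0: 39 − 9.75 = 29.25 → 29.
H and S are unchanged.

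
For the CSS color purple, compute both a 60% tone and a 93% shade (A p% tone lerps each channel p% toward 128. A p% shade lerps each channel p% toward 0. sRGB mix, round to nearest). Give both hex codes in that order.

#804D80, #090009

CSS purple is rgb(128, 0, 128).
60% tone:
  R: 128 + 0 = 128 → 128
  G: 0 + 0.6×(128−0) = 0 + 76.8 = 76.8 → 77
  B: 128 + 0 = 128 → 128
  → #804D80
93% shade:
  R: 128 + 0.93×(0−128) = 128 − 119.04 = 8.96 → 9
  G: 0 + 0 = 0 → 0
  B: 128 + 0.93×(0−128) = 128 − 119.04 = 8.96 → 9
  → #090009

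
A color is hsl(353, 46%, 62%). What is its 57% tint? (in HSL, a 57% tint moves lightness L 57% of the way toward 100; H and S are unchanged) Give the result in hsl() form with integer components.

hsl(353, 46%, 84%)

L moves 57% from 62 toward 100: 62 + 21.66 = 83.66 → 84.
H and S are unchanged.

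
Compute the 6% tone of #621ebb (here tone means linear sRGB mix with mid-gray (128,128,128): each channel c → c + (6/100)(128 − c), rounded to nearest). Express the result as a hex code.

#6424b7

#621ebb is rgb(98, 30, 187).
Lerp each channel 6% toward 128:
  R: 98 + 1.8 = 99.8 → 100
  G: 30 + 5.88 = 35.88 → 36
  B: 187 − 3.54 = 183.46 → 183
rgb(100, 36, 183) = #6424b7.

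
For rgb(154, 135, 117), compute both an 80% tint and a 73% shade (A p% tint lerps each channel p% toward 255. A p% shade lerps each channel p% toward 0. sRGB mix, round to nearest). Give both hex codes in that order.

#EBE7E3, #2A2420

80% tint:
  R: 154 + 80.8 = 234.8 → 235
  G: 135 + 0.8×(255−135) = 135 + 96 = 231 → 231
  B: 117 + 110.4 = 227.4 → 227
  → #EBE7E3
73% shade:
  R: 154 + 0.73×(0−154) = 154 − 112.42 = 41.58 → 42
  G: 135 − 98.55 = 36.45 → 36
  B: 117 + 0.73×(0−117) = 117 − 85.41 = 31.59 → 32
  → #2A2420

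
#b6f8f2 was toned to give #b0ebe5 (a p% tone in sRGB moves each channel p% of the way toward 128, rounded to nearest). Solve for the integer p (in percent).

#b6f8f2 is rgb(182, 248, 242); #b0ebe5 is rgb(176, 235, 229).
On the G channel (widest range): 235 ≈ 248 + (p/100)(128 − 248), so p ≈ 100×(235 − 248)/(128 − 248) = -1300/-120 = 10.83.
p = 11 reproduces all three channels after rounding.

11%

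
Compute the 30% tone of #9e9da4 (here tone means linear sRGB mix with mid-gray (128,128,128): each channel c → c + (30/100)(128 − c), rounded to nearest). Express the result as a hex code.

#959499

#9e9da4 is rgb(158, 157, 164).
Per channel, c → c + 0.3(128 − c):
  R: 158 − 9 = 149 → 149
  G: 157 + 0.3×(128−157) = 157 − 8.7 = 148.3 → 148
  B: 164 − 10.8 = 153.2 → 153
rgb(149, 148, 153) = #959499.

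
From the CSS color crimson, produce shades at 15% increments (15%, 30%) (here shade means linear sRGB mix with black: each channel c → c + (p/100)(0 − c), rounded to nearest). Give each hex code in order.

#BB1133, #9A0E2A

CSS crimson is rgb(220, 20, 60).
15%: (220 − 33 = 187→187, 20 − 3 = 17→17, 60 − 9 = 51→51) → #BB1133
30%: (220 − 66 = 154→154, 20 − 6 = 14→14, 60 − 18 = 42→42) → #9A0E2A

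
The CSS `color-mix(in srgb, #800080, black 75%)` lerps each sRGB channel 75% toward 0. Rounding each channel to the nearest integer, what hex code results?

#200020

#800080 is rgb(128, 0, 128).
A 75% shade moves each channel 75% toward 0:
  R: 128 − 96 = 32 → 32
  G: 0 + 0 = 0 → 0
  B: 128 + 0.75×(0−128) = 128 − 96 = 32 → 32
rgb(32, 0, 32) = #200020.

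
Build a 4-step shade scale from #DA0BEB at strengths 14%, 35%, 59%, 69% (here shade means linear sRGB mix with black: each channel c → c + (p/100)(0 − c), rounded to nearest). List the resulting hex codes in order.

#BB09CA, #8E0799, #590560, #440349

#DA0BEB is rgb(218, 11, 235).
14%: (218 − 30.52 = 187.48→187, 11 − 1.54 = 9.46→9, 235 − 32.9 = 202.1→202) → #BB09CA
35%: (218 − 76.3 = 141.7→142, 11 − 3.85 = 7.15→7, 235 − 82.25 = 152.75→153) → #8E0799
59%: (218 − 128.62 = 89.38→89, 11 − 6.49 = 4.51→5, 235 − 138.65 = 96.35→96) → #590560
69%: (218 − 150.42 = 67.58→68, 11 − 7.59 = 3.41→3, 235 − 162.15 = 72.85→73) → #440349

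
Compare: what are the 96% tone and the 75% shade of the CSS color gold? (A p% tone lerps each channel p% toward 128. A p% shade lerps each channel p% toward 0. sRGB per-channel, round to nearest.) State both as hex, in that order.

#85837B, #403600

CSS gold is rgb(255, 215, 0).
96% tone:
  R: 255 + 0.96×(128−255) = 255 − 121.92 = 133.08 → 133
  G: 215 − 83.52 = 131.48 → 131
  B: 0 + 0.96×(128−0) = 0 + 122.88 = 122.88 → 123
  → #85837B
75% shade:
  R: 255 − 191.25 = 63.75 → 64
  G: 215 − 161.25 = 53.75 → 54
  B: 0 + 0.75×(0−0) = 0 + 0 = 0 → 0
  → #403600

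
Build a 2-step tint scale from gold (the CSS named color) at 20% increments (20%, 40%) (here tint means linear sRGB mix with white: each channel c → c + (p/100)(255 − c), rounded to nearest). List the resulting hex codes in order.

#FFDF33, #FFE766

CSS gold is rgb(255, 215, 0).
20%: (255→255, 215 + 8 = 223→223, 0 + 51 = 51→51) → #FFDF33
40%: (255→255, 215 + 16 = 231→231, 0 + 102 = 102→102) → #FFE766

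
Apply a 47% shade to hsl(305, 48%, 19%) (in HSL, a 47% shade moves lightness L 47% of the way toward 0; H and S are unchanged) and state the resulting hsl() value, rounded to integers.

L moves 47% from 19 toward 0: 19 − 8.93 = 10.07 → 10.
H and S are unchanged.

hsl(305, 48%, 10%)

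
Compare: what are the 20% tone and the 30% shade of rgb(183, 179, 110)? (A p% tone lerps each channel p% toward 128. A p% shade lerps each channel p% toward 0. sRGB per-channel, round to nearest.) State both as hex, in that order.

20% tone:
  R: 183 + 0.2×(128−183) = 183 − 11 = 172 → 172
  G: 179 + 0.2×(128−179) = 179 − 10.2 = 168.8 → 169
  B: 110 + 3.6 = 113.6 → 114
  → #ACA972
30% shade:
  R: 183 − 54.9 = 128.1 → 128
  G: 179 − 53.7 = 125.3 → 125
  B: 110 − 33 = 77 → 77
  → #807D4D

#ACA972, #807D4D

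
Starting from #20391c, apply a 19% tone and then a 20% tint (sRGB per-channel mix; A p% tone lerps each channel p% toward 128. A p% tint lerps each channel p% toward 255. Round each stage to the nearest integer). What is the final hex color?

#5b6b59

#20391c is rgb(32, 57, 28).
Lerp each channel 19% toward 128:
  R: 32 + 0.19×(128−32) = 32 + 18.24 = 50.24 → 50
  G: 57 + 13.49 = 70.49 → 70
  B: 28 + 0.19×(128−28) = 28 + 19 = 47 → 47
After the tone: rgb(50, 70, 47) = #32462f.
Lerp each channel 20% toward 255:
  R: 50 + 41 = 91 → 91
  G: 70 + 0.2×(255−70) = 70 + 37 = 107 → 107
  B: 47 + 0.2×(255−47) = 47 + 41.6 = 88.6 → 89
rgb(91, 107, 89) = #5b6b59.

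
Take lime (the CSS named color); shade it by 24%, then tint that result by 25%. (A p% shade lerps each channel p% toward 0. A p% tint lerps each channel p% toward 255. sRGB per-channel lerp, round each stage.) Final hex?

#40d140

CSS lime is rgb(0, 255, 0).
Lerp each channel 24% toward 0:
  R: 0 + 0 = 0 → 0
  G: 255 + 0.24×(0−255) = 255 − 61.2 = 193.8 → 194
  B: 0 + 0.24×(0−0) = 0 + 0 = 0 → 0
After the shade: rgb(0, 194, 0) = #00c200.
Per channel, c → c + 0.25(255 − c):
  R: 0 + 63.75 = 63.75 → 64
  G: 194 + 15.25 = 209.25 → 209
  B: 0 + 0.25×(255−0) = 0 + 63.75 = 63.75 → 64
rgb(64, 209, 64) = #40d140.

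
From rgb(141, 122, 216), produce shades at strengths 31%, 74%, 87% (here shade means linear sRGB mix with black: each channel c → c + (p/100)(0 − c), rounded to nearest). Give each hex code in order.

#615495, #252038, #12101c

31%: (141 − 43.71 = 97.29→97, 122 − 37.82 = 84.18→84, 216 − 66.96 = 149.04→149) → #615495
74%: (141 − 104.34 = 36.66→37, 122 − 90.28 = 31.72→32, 216 − 159.84 = 56.16→56) → #252038
87%: (141 − 122.67 = 18.33→18, 122 − 106.14 = 15.86→16, 216 − 187.92 = 28.08→28) → #12101c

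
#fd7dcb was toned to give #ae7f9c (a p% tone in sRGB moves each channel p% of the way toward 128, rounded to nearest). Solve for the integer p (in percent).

63%

#fd7dcb is rgb(253, 125, 203); #ae7f9c is rgb(174, 127, 156).
On the R channel (widest range): 174 ≈ 253 + (p/100)(128 − 253), so p ≈ 100×(174 − 253)/(128 − 253) = -7900/-125 = 63.20.
p = 63 reproduces all three channels after rounding.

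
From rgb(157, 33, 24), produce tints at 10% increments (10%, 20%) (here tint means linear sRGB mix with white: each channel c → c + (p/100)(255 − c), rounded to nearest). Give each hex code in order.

10%: (157 + 9.8 = 166.8→167, 33 + 22.2 = 55.2→55, 24 + 23.1 = 47.1→47) → #a7372f
20%: (157 + 19.6 = 176.6→177, 33 + 44.4 = 77.4→77, 24 + 46.2 = 70.2→70) → #b14d46

#a7372f, #b14d46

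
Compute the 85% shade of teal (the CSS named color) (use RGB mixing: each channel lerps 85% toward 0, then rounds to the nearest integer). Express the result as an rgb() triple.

CSS teal is rgb(0, 128, 128).
Lerp each channel 85% toward 0:
  R: 0 + 0.85×(0−0) = 0 + 0 = 0 → 0
  G: 128 − 108.8 = 19.2 → 19
  B: 128 + 0.85×(0−128) = 128 − 108.8 = 19.2 → 19

rgb(0, 19, 19)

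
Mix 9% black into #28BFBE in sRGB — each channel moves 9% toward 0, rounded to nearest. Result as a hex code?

#28BFBE is rgb(40, 191, 190).
Lerp each channel 9% toward 0:
  R: 40 − 3.6 = 36.4 → 36
  G: 191 − 17.19 = 173.81 → 174
  B: 190 + 0.09×(0−190) = 190 − 17.1 = 172.9 → 173
rgb(36, 174, 173) = #24AEAD.

#24AEAD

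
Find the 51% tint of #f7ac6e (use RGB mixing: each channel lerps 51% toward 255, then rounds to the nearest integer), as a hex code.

#fbd6b8

#f7ac6e is rgb(247, 172, 110).
Per channel, c → c + 0.51(255 − c):
  R: 247 + 0.51×(255−247) = 247 + 4.08 = 251.08 → 251
  G: 172 + 0.51×(255−172) = 172 + 42.33 = 214.33 → 214
  B: 110 + 0.51×(255−110) = 110 + 73.95 = 183.95 → 184
rgb(251, 214, 184) = #fbd6b8.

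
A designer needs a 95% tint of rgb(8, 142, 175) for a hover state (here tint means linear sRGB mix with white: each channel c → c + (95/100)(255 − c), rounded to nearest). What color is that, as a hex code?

#F3F9FB

Lerp each channel 95% toward 255:
  R: 8 + 0.95×(255−8) = 8 + 234.65 = 242.65 → 243
  G: 142 + 0.95×(255−142) = 142 + 107.35 = 249.35 → 249
  B: 175 + 76 = 251 → 251
rgb(243, 249, 251) = #F3F9FB.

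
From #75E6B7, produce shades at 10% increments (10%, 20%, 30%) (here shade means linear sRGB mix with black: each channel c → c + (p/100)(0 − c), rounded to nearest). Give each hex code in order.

#75E6B7 is rgb(117, 230, 183).
10%: (117 − 11.7 = 105.3→105, 230 − 23 = 207→207, 183 − 18.3 = 164.7→165) → #69CFA5
20%: (117 − 23.4 = 93.6→94, 230 − 46 = 184→184, 183 − 36.6 = 146.4→146) → #5EB892
30%: (117 − 35.1 = 81.9→82, 230 − 69 = 161→161, 183 − 54.9 = 128.1→128) → #52A180

#69CFA5, #5EB892, #52A180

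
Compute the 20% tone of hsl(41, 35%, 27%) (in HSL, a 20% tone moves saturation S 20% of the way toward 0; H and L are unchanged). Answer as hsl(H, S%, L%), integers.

S moves 20% from 35 toward 0: 35 − 7 = 28 → 28.
H and L are unchanged.

hsl(41, 28%, 27%)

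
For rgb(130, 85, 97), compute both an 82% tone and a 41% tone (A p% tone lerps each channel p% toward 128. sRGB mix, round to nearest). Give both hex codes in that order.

#80787a, #81676e

82% tone:
  R: 130 − 1.64 = 128.36 → 128
  G: 85 + 0.82×(128−85) = 85 + 35.26 = 120.26 → 120
  B: 97 + 0.82×(128−97) = 97 + 25.42 = 122.42 → 122
  → #80787a
41% tone:
  R: 130 − 0.82 = 129.18 → 129
  G: 85 + 17.63 = 102.63 → 103
  B: 97 + 0.41×(128−97) = 97 + 12.71 = 109.71 → 110
  → #81676e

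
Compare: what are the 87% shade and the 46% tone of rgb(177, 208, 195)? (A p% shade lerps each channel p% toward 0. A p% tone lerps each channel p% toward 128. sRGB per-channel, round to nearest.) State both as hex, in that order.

#171B19, #9AABA4

87% shade:
  R: 177 + 0.87×(0−177) = 177 − 153.99 = 23.01 → 23
  G: 208 − 180.96 = 27.04 → 27
  B: 195 − 169.65 = 25.35 → 25
  → #171B19
46% tone:
  R: 177 + 0.46×(128−177) = 177 − 22.54 = 154.46 → 154
  G: 208 + 0.46×(128−208) = 208 − 36.8 = 171.2 → 171
  B: 195 + 0.46×(128−195) = 195 − 30.82 = 164.18 → 164
  → #9AABA4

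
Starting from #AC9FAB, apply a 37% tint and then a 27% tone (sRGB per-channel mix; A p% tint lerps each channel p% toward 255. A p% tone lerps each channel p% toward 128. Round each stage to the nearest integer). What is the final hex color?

#AC9FAB is rgb(172, 159, 171).
A 37% tint moves each channel 37% toward 255:
  R: 172 + 0.37×(255−172) = 172 + 30.71 = 202.71 → 203
  G: 159 + 0.37×(255−159) = 159 + 35.52 = 194.52 → 195
  B: 171 + 0.37×(255−171) = 171 + 31.08 = 202.08 → 202
After the tint: rgb(203, 195, 202) = #CBC3CA.
Per channel, c → c + 0.27(128 − c):
  R: 203 + 0.27×(128−203) = 203 − 20.25 = 182.75 → 183
  G: 195 + 0.27×(128−195) = 195 − 18.09 = 176.91 → 177
  B: 202 + 0.27×(128−202) = 202 − 19.98 = 182.02 → 182
rgb(183, 177, 182) = #B7B1B6.

#B7B1B6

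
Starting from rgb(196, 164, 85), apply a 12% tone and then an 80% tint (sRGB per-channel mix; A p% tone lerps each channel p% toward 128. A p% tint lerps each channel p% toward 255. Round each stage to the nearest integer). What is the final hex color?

#f2ecde

Per channel, c → c + 0.12(128 − c):
  R: 196 + 0.12×(128−196) = 196 − 8.16 = 187.84 → 188
  G: 164 − 4.32 = 159.68 → 160
  B: 85 + 5.16 = 90.16 → 90
After the tone: rgb(188, 160, 90) = #bca05a.
Lerp each channel 80% toward 255:
  R: 188 + 53.6 = 241.6 → 242
  G: 160 + 0.8×(255−160) = 160 + 76 = 236 → 236
  B: 90 + 132 = 222 → 222
rgb(242, 236, 222) = #f2ecde.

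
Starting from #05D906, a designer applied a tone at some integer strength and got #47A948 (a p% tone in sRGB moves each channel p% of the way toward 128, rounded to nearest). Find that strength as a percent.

#05D906 is rgb(5, 217, 6); #47A948 is rgb(71, 169, 72).
On the R channel (widest range): 71 ≈ 5 + (p/100)(128 − 5), so p ≈ 100×(71 − 5)/(128 − 5) = 6600/123 = 53.66.
p = 54 reproduces all three channels after rounding.

54%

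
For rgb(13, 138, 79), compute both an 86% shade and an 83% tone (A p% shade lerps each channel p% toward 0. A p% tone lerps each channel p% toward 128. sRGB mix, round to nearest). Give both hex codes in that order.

86% shade:
  R: 13 + 0.86×(0−13) = 13 − 11.18 = 1.82 → 2
  G: 138 − 118.68 = 19.32 → 19
  B: 79 − 67.94 = 11.06 → 11
  → #02130B
83% tone:
  R: 13 + 0.83×(128−13) = 13 + 95.45 = 108.45 → 108
  G: 138 + 0.83×(128−138) = 138 − 8.3 = 129.7 → 130
  B: 79 + 0.83×(128−79) = 79 + 40.67 = 119.67 → 120
  → #6C8278

#02130B, #6C8278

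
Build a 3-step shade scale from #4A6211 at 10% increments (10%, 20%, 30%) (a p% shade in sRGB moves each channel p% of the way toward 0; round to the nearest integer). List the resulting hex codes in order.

#4A6211 is rgb(74, 98, 17).
10%: (74 − 7.4 = 66.6→67, 98 − 9.8 = 88.2→88, 17 − 1.7 = 15.3→15) → #43580F
20%: (74 − 14.8 = 59.2→59, 98 − 19.6 = 78.4→78, 17 − 3.4 = 13.6→14) → #3B4E0E
30%: (74 − 22.2 = 51.8→52, 98 − 29.4 = 68.6→69, 17 − 5.1 = 11.9→12) → #34450C

#43580F, #3B4E0E, #34450C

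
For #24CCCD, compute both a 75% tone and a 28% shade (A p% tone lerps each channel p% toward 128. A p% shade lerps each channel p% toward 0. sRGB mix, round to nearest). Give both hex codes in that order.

#24CCCD is rgb(36, 204, 205).
75% tone:
  R: 36 + 69 = 105 → 105
  G: 204 − 57 = 147 → 147
  B: 205 − 57.75 = 147.25 → 147
  → #699393
28% shade:
  R: 36 − 10.08 = 25.92 → 26
  G: 204 + 0.28×(0−204) = 204 − 57.12 = 146.88 → 147
  B: 205 − 57.4 = 147.6 → 148
  → #1A9394

#699393, #1A9394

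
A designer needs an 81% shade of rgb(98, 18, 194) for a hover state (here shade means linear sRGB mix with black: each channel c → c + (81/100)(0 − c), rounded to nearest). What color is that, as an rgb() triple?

An 81% shade moves each channel 81% toward 0:
  R: 98 − 79.38 = 18.62 → 19
  G: 18 + 0.81×(0−18) = 18 − 14.58 = 3.42 → 3
  B: 194 − 157.14 = 36.86 → 37

rgb(19, 3, 37)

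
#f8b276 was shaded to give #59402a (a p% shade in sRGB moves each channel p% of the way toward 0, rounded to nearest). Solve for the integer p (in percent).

#f8b276 is rgb(248, 178, 118); #59402a is rgb(89, 64, 42).
On the R channel (widest range): 89 ≈ 248 + (p/100)(0 − 248), so p ≈ 100×(89 − 248)/(0 − 248) = -15900/-248 = 64.11.
p = 64 reproduces all three channels after rounding.

64%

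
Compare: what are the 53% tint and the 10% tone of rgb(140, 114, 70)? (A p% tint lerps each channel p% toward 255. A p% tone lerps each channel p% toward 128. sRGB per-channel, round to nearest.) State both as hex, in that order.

53% tint:
  R: 140 + 60.95 = 200.95 → 201
  G: 114 + 74.73 = 188.73 → 189
  B: 70 + 0.53×(255−70) = 70 + 98.05 = 168.05 → 168
  → #C9BDA8
10% tone:
  R: 140 + 0.1×(128−140) = 140 − 1.2 = 138.8 → 139
  G: 114 + 1.4 = 115.4 → 115
  B: 70 + 0.1×(128−70) = 70 + 5.8 = 75.8 → 76
  → #8B734C

#C9BDA8, #8B734C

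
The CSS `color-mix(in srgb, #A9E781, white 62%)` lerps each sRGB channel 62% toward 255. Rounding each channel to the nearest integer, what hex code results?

#DEF6CF

#A9E781 is rgb(169, 231, 129).
Lerp each channel 62% toward 255:
  R: 169 + 0.62×(255−169) = 169 + 53.32 = 222.32 → 222
  G: 231 + 14.88 = 245.88 → 246
  B: 129 + 78.12 = 207.12 → 207
rgb(222, 246, 207) = #DEF6CF.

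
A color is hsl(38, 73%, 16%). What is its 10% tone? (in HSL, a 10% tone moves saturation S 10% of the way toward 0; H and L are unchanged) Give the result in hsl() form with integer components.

hsl(38, 66%, 16%)

S moves 10% from 73 toward 0: 73 − 7.3 = 65.7 → 66.
H and L are unchanged.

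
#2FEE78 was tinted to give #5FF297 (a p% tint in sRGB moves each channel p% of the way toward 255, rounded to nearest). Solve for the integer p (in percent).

23%

#2FEE78 is rgb(47, 238, 120); #5FF297 is rgb(95, 242, 151).
On the R channel (widest range): 95 ≈ 47 + (p/100)(255 − 47), so p ≈ 100×(95 − 47)/(255 − 47) = 4800/208 = 23.08.
p = 23 reproduces all three channels after rounding.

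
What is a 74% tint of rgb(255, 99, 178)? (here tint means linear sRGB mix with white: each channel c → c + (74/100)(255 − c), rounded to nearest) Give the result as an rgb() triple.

rgb(255, 214, 235)

A 74% tint moves each channel 74% toward 255:
  R: 255 + 0.74×(255−255) = 255 + 0 = 255 → 255
  G: 99 + 0.74×(255−99) = 99 + 115.44 = 214.44 → 214
  B: 178 + 0.74×(255−178) = 178 + 56.98 = 234.98 → 235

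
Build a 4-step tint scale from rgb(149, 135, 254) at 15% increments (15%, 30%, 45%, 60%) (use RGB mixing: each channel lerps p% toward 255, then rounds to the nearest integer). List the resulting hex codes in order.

#a599fe, #b5abfe, #c5bdfe, #d5cfff

15%: (149 + 15.9 = 164.9→165, 135 + 18 = 153→153, 254→254) → #a599fe
30%: (149 + 31.8 = 180.8→181, 135 + 36 = 171→171, 254→254) → #b5abfe
45%: (149 + 47.7 = 196.7→197, 135 + 54 = 189→189, 254→254) → #c5bdfe
60%: (149 + 63.6 = 212.6→213, 135 + 72 = 207→207, 254 + 0.6 = 254.6→255) → #d5cfff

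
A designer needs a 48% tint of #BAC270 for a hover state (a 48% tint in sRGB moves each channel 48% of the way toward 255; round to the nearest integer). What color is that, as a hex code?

#DBDFB5

#BAC270 is rgb(186, 194, 112).
Lerp each channel 48% toward 255:
  R: 186 + 0.48×(255−186) = 186 + 33.12 = 219.12 → 219
  G: 194 + 0.48×(255−194) = 194 + 29.28 = 223.28 → 223
  B: 112 + 0.48×(255−112) = 112 + 68.64 = 180.64 → 181
rgb(219, 223, 181) = #DBDFB5.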